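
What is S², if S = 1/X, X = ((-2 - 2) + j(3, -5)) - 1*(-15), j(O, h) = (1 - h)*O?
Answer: 1/841 ≈ 0.0011891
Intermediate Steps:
j(O, h) = O*(1 - h)
X = 29 (X = ((-2 - 2) + 3*(1 - 1*(-5))) - 1*(-15) = (-4 + 3*(1 + 5)) + 15 = (-4 + 3*6) + 15 = (-4 + 18) + 15 = 14 + 15 = 29)
S = 1/29 ≈ 0.034483
S² = (1/29)² = 1/841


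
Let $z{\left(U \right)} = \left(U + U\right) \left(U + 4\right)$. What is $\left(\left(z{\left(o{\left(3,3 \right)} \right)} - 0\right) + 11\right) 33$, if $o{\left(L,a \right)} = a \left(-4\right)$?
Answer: $6699$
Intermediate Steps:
$o{\left(L,a \right)} = - 4 a$
$z{\left(U \right)} = 2 U \left(4 + U\right)$
$\left(\left(z{\left(o{\left(3,3 \right)} \right)} - 0\right) + 11\right) 33 = \left(\left(2 \left(\left(-4\right) 3\right) \left(4 - 12\right) - 0\right) + 11\right) 33 = \left(\left(2 \left(-12\right) \left(4 - 12\right) + 0\right) + 11\right) 33 = \left(\left(2 \left(-12\right) \left(-8\right) + 0\right) + 11\right) 33 = \left(\left(192 + 0\right) + 11\right) 33 = \left(192 + 11\right) 33 = 203 \cdot 33 = 6699$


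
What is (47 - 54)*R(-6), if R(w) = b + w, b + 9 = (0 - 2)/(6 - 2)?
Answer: 217/2 ≈ 108.50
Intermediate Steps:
b = -19/2 (b = -9 + (0 - 2)/(6 - 2) = -9 - 2/4 = -9 - 2*1/4 = -9 - 1/2 = -19/2 ≈ -9.5000)
R(w) = -19/2 + w
(47 - 54)*R(-6) = (47 - 54)*(-19/2 - 6) = -7*(-31/2) = 217/2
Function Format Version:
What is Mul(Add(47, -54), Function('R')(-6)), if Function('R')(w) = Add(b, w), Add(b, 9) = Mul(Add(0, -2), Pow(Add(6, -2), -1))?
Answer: Rational(217, 2) ≈ 108.50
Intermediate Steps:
b = Rational(-19, 2) (b = Add(-9, Mul(Add(0, -2), Pow(Add(6, -2), -1))) = Add(-9, Mul(-2, Pow(4, -1))) = Add(-9, Mul(-2, Rational(1, 4))) = Add(-9, Rational(-1, 2)) = Rational(-19, 2) ≈ -9.5000)
Function('R')(w) = Add(Rational(-19, 2), w)
Mul(Add(47, -54), Function('R')(-6)) = Mul(Add(47, -54), Add(Rational(-19, 2), -6)) = Mul(-7, Rational(-31, 2)) = Rational(217, 2)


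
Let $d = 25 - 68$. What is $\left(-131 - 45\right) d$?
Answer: $7568$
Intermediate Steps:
$d = -43$
$\left(-131 - 45\right) d = \left(-131 - 45\right) \left(-43\right) = \left(-176\right) \left(-43\right) = 7568$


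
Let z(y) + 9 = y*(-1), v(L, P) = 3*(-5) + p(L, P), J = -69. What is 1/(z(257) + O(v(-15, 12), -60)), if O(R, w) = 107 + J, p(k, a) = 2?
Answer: -1/228 ≈ -0.0043860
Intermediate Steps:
v(L, P) = -13 (v(L, P) = 3*(-5) + 2 = -15 + 2 = -13)
O(R, w) = 38 (O(R, w) = 107 - 69 = 38)
z(y) = -9 - y (z(y) = -9 + y*(-1) = -9 - y)
1/(z(257) + O(v(-15, 12), -60)) = 1/((-9 - 1*257) + 38) = 1/((-9 - 257) + 38) = 1/(-266 + 38) = 1/(-228) = -1/228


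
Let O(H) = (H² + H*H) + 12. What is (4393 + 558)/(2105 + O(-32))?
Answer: 4951/4165 ≈ 1.1887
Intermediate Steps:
O(H) = 12 + 2*H² (O(H) = (H² + H²) + 12 = 2*H² + 12 = 12 + 2*H²)
(4393 + 558)/(2105 + O(-32)) = (4393 + 558)/(2105 + (12 + 2*(-32)²)) = 4951/(2105 + (12 + 2*1024)) = 4951/(2105 + (12 + 2048)) = 4951/(2105 + 2060) = 4951/4165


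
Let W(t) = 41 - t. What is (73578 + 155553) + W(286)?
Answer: 228886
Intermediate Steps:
(73578 + 155553) + W(286) = (73578 + 155553) + (41 - 1*286) = 229131 + (41 - 286) = 229131 - 245 = 228886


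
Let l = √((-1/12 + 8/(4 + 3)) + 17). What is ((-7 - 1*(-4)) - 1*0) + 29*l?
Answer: -3 + 29*√31857/42 ≈ 120.24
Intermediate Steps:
l = √31857/42 (l = √((-1*1/12 + 8/7) + 17) = √((-1/12 + 8*(⅐)) + 17) = √((-1/12 + 8/7) + 17) = √(89/84 + 17) = √(1517/84) = √31857/42 ≈ 4.2496)
((-7 - 1*(-4)) - 1*0) + 29*l = ((-7 - 1*(-4)) - 1*0) + 29*(√31857/42) = ((-7 + 4) + 0) + 29*√31857/42 = (-3 + 0) + 29*√31857/42 = -3 + 29*√31857/42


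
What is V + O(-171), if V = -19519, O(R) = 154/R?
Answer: -3337903/171 ≈ -19520.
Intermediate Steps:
V + O(-171) = -19519 + 154/(-171) = -19519 + 154*(-1/171) = -19519 - 154/171 = -3337903/171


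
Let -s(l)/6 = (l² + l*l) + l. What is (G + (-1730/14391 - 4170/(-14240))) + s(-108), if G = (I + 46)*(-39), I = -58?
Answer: -2845460506441/20492784 ≈ -1.3885e+5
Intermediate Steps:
G = 468 (G = (-58 + 46)*(-39) = -12*(-39) = 468)
s(l) = -12*l² - 6*l (s(l) = -6*((l² + l*l) + l) = -6*((l² + l²) + l) = -6*(2*l² + l) = -6*(l + 2*l²) = -12*l² - 6*l)
(G + (-1730/14391 - 4170/(-14240))) + s(-108) = (468 + (-1730/14391 - 4170/(-14240))) - 6*(-108)*(1 + 2*(-108)) = (468 + (-1730*1/14391 - 4170*(-1/14240))) - 6*(-108)*(1 - 216) = (468 + (-1730/14391 + 417/1424)) - 6*(-108)*(-215) = (468 + 3537527/20492784) - 139320 = 9594160439/20492784 - 139320 = -2845460506441/20492784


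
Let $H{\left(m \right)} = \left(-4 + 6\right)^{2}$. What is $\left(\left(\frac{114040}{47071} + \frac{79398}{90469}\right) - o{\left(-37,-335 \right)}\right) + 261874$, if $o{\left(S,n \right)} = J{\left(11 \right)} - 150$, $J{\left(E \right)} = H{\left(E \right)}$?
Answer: $\frac{1115817394091998}{4258466299} \approx 2.6202 \cdot 10^{5}$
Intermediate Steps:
$H{\left(m \right)} = 4$ ($H{\left(m \right)} = 2^{2} = 4$)
$J{\left(E \right)} = 4$
$o{\left(S,n \right)} = -146$ ($o{\left(S,n \right)} = 4 - 150 = -146$)
$\left(\left(\frac{114040}{47071} + \frac{79398}{90469}\right) - o{\left(-37,-335 \right)}\right) + 261874 = \left(\left(\frac{114040}{47071} + \frac{79398}{90469}\right) - -146\right) + 261874 = \left(\left(114040 \cdot \frac{1}{47071} + 79398 \cdot \frac{1}{90469}\right) + 146\right) + 261874 = \left(\left(\frac{114040}{47071} + \frac{79398}{90469}\right) + 146\right) + 261874 = \left(\frac{14054428018}{4258466299} + 146\right) + 261874 = \frac{635790507672}{4258466299} + 261874 = \frac{1115817394091998}{4258466299}$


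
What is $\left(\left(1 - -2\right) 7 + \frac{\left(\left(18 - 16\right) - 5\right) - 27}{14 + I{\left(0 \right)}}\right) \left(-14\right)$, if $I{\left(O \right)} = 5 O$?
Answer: $-264$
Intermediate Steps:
$\left(\left(1 - -2\right) 7 + \frac{\left(\left(18 - 16\right) - 5\right) - 27}{14 + I{\left(0 \right)}}\right) \left(-14\right) = \left(\left(1 - -2\right) 7 + \frac{\left(\left(18 - 16\right) - 5\right) - 27}{14 + 5 \cdot 0}\right) \left(-14\right) = \left(\left(1 + 2\right) 7 + \frac{\left(2 - 5\right) - 27}{14 + 0}\right) \left(-14\right) = \left(3 \cdot 7 + \frac{-3 - 27}{14}\right) \left(-14\right) = \left(21 - \frac{15}{7}\right) \left(-14\right) = \frac{132}{7} \left(-14\right) = -264$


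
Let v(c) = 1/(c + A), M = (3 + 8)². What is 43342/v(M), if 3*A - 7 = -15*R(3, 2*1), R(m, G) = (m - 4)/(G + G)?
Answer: 32398145/6 ≈ 5.3997e+6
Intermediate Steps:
M = 121 (M = 11² = 121)
R(m, G) = (-4 + m)/(2*G) (R(m, G) = (-4 + m)/((2*G)) = (-4 + m)*(1/(2*G)) = (-4 + m)/(2*G))
A = 43/12 (A = 7/3 + (-15*(-4 + 3)/(2*(2*1)))/3 = 7/3 + (-15*(-1)/(2*2))/3 = 7/3 + (-15*(-¼))/3 = 7/3 + (⅓)*(15/4) = 7/3 + 5/4 = 43/12 ≈ 3.5833)
v(c) = 1/(43/12 + c) (v(c) = 1/(c + 43/12) = 1/(43/12 + c))
43342/v(M) = 43342/((12/(43 + 12*121))) = 43342/((12/(43 + 1452))) = 43342/((12/1495)) = 43342/((12*(1/1495))) = 43342/(12/1495) = 43342*(1495/12) = 32398145/6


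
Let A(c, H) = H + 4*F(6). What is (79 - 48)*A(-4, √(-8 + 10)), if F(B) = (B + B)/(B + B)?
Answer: 124 + 31*√2 ≈ 167.84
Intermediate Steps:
F(B) = 1 (F(B) = (2*B)/((2*B)) = (2*B)*(1/(2*B)) = 1)
A(c, H) = 4 + H (A(c, H) = H + 4*1 = H + 4 = 4 + H)
(79 - 48)*A(-4, √(-8 + 10)) = (79 - 48)*(4 + √(-8 + 10)) = 31*(4 + √2) = 124 + 31*√2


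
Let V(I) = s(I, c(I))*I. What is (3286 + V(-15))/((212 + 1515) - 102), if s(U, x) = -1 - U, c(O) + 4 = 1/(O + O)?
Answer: 3076/1625 ≈ 1.8929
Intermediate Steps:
c(O) = -4 + 1/(2*O) (c(O) = -4 + 1/(O + O) = -4 + 1/(2*O))
V(I) = I*(-1 - I) (V(I) = (-1 - I)*I = I*(-1 - I))
(3286 + V(-15))/((212 + 1515) - 102) = (3286 - 1*(-15)*(1 - 15))/((212 + 1515) - 102) = (3286 - 1*(-15)*(-14))/(1727 - 102) = (3286 - 210)/1625 = 3076*(1/1625) = 3076/1625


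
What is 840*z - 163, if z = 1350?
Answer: 1133837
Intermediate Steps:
840*z - 163 = 840*1350 - 163 = 1134000 - 163 = 1133837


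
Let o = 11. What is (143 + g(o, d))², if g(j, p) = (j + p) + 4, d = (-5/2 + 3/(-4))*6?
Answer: 76729/4 ≈ 19182.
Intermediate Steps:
d = -39/2 (d = (-5*½ + 3*(-¼))*6 = (-5/2 - ¾)*6 = -13/4*6 = -39/2 ≈ -19.500)
g(j, p) = 4 + j + p
(143 + g(o, d))² = (143 + (4 + 11 - 39/2))² = (143 - 9/2)² = (277/2)² = 76729/4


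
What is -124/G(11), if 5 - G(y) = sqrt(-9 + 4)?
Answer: -62/3 - 62*I*sqrt(5)/15 ≈ -20.667 - 9.2424*I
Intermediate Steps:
G(y) = 5 - I*sqrt(5) (G(y) = 5 - sqrt(-9 + 4) = 5 - sqrt(-5) = 5 - I*sqrt(5))
-124/G(11) = -124/(5 - I*sqrt(5))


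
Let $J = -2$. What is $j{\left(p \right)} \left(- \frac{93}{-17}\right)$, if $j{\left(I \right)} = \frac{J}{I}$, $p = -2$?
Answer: $\frac{93}{17} \approx 5.4706$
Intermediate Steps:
$j{\left(I \right)} = - \frac{2}{I}$
$j{\left(p \right)} \left(- \frac{93}{-17}\right) = - \frac{2}{-2} \left(- \frac{93}{-17}\right) = \left(-2\right) \left(- \frac{1}{2}\right) \left(\left(-93\right) \left(- \frac{1}{17}\right)\right) = 1 \cdot \frac{93}{17} = \frac{93}{17}$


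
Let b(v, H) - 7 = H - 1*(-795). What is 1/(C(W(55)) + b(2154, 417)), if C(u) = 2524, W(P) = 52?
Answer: 1/3743 ≈ 0.00026717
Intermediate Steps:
b(v, H) = 802 + H (b(v, H) = 7 + (H - 1*(-795)) = 7 + (H + 795) = 7 + (795 + H) = 802 + H)
1/(C(W(55)) + b(2154, 417)) = 1/(2524 + (802 + 417)) = 1/(2524 + 1219) = 1/3743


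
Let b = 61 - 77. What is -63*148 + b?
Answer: -9340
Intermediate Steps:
b = -16
-63*148 + b = -63*148 - 16 = -9324 - 16 = -9340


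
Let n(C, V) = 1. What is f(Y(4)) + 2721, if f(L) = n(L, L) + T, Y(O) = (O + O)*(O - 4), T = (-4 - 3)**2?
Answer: 2771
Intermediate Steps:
T = 49 (T = (-7)**2 = 49)
Y(O) = 2*O*(-4 + O) (Y(O) = (2*O)*(-4 + O) = 2*O*(-4 + O))
f(L) = 50 (f(L) = 1 + 49 = 50)
f(Y(4)) + 2721 = 50 + 2721 = 2771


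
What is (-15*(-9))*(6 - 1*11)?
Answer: -675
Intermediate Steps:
(-15*(-9))*(6 - 1*11) = 135*(6 - 11) = 135*(-5) = -675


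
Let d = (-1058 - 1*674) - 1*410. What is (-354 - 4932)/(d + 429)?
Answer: 1762/571 ≈ 3.0858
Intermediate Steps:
d = -2142 (d = (-1058 - 674) - 410 = -1732 - 410 = -2142)
(-354 - 4932)/(d + 429) = (-354 - 4932)/(-2142 + 429) = -5286/(-1713) = -5286*(-1/1713) = 1762/571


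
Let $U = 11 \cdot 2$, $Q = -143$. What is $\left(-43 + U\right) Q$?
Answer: $3003$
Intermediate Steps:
$U = 22$
$\left(-43 + U\right) Q = \left(-43 + 22\right) \left(-143\right) = \left(-21\right) \left(-143\right) = 3003$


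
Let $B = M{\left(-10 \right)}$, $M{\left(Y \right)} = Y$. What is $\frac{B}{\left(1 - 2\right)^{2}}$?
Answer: $-10$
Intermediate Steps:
$B = -10$
$\frac{B}{\left(1 - 2\right)^{2}} = - \frac{10}{\left(1 - 2\right)^{2}} = - \frac{10}{\left(-1\right)^{2}} = - \frac{10}{1} = \left(-10\right) 1 = -10$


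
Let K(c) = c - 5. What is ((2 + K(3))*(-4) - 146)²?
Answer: 21316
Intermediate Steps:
K(c) = -5 + c
((2 + K(3))*(-4) - 146)² = ((2 + (-5 + 3))*(-4) - 146)² = ((2 - 2)*(-4) - 146)² = (0*(-4) - 146)² = (0 - 146)² = (-146)² = 21316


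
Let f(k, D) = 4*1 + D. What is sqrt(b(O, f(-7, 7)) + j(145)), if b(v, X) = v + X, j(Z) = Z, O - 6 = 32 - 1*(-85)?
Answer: 3*sqrt(31) ≈ 16.703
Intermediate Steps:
O = 123 (O = 6 + (32 - 1*(-85)) = 6 + (32 + 85) = 6 + 117 = 123)
f(k, D) = 4 + D
b(v, X) = X + v
sqrt(b(O, f(-7, 7)) + j(145)) = sqrt(((4 + 7) + 123) + 145) = sqrt((11 + 123) + 145) = sqrt(134 + 145) = sqrt(279) = 3*sqrt(31)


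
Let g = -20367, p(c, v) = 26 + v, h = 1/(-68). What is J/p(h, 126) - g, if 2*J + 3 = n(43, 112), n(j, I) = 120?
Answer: 6191685/304 ≈ 20367.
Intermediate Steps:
h = -1/68 ≈ -0.014706
J = 117/2 (J = -3/2 + (½)*120 = -3/2 + 60 = 117/2 ≈ 58.500)
J/p(h, 126) - g = 117/(2*(26 + 126)) - 1*(-20367) = (117/2)/152 + 20367 = (117/2)*(1/152) + 20367 = 117/304 + 20367 = 6191685/304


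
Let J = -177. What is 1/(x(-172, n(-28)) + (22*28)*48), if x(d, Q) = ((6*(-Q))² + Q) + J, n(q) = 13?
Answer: 1/35488 ≈ 2.8179e-5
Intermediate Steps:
x(d, Q) = -177 + Q + 36*Q² (x(d, Q) = ((6*(-Q))² + Q) - 177 = ((-6*Q)² + Q) - 177 = (36*Q² + Q) - 177 = (Q + 36*Q²) - 177 = -177 + Q + 36*Q²)
1/(x(-172, n(-28)) + (22*28)*48) = 1/((-177 + 13 + 36*13²) + (22*28)*48) = 1/((-177 + 13 + 36*169) + 616*48) = 1/((-177 + 13 + 6084) + 29568) = 1/(5920 + 29568) = 1/35488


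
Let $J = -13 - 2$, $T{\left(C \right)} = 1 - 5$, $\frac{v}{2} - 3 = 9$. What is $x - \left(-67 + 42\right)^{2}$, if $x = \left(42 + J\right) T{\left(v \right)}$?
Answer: $-733$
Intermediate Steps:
$v = 24$ ($v = 6 + 2 \cdot 9 = 6 + 18 = 24$)
$T{\left(C \right)} = -4$ ($T{\left(C \right)} = 1 - 5 = -4$)
$J = -15$ ($J = -13 - 2 = -15$)
$x = -108$ ($x = \left(42 - 15\right) \left(-4\right) = 27 \left(-4\right) = -108$)
$x - \left(-67 + 42\right)^{2} = -108 - \left(-67 + 42\right)^{2} = -108 - \left(-25\right)^{2} = -108 - 625 = -733$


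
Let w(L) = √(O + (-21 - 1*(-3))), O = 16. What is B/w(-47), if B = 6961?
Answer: -6961*I*√2/2 ≈ -4922.2*I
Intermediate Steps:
w(L) = I*√2 (w(L) = √(16 + (-21 - 1*(-3))) = √(16 + (-21 + 3)) = √(16 - 18) = √(-2) = I*√2)
B/w(-47) = 6961/((I*√2)) = 6961*(-I*√2/2) = -6961*I*√2/2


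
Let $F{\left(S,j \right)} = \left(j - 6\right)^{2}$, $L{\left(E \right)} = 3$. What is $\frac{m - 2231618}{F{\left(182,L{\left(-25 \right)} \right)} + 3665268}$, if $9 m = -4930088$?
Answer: $- \frac{25014650}{32987493} \approx -0.75831$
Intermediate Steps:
$F{\left(S,j \right)} = \left(-6 + j\right)^{2}$
$m = - \frac{4930088}{9}$ ($m = \frac{1}{9} \left(-4930088\right) = - \frac{4930088}{9} \approx -5.4779 \cdot 10^{5}$)
$\frac{m - 2231618}{F{\left(182,L{\left(-25 \right)} \right)} + 3665268} = \frac{- \frac{4930088}{9} - 2231618}{\left(-6 + 3\right)^{2} + 3665268} = - \frac{25014650}{9 \left(\left(-3\right)^{2} + 3665268\right)} = - \frac{25014650}{9 \left(9 + 3665268\right)} = - \frac{25014650}{9 \cdot 3665277} = \left(- \frac{25014650}{9}\right) \frac{1}{3665277} = - \frac{25014650}{32987493}$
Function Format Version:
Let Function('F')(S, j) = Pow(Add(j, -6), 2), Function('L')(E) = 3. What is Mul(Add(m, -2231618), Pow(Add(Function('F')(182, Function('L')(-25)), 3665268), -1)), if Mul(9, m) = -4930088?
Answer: Rational(-25014650, 32987493) ≈ -0.75831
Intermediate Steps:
Function('F')(S, j) = Pow(Add(-6, j), 2)
m = Rational(-4930088, 9) (m = Mul(Rational(1, 9), -4930088) = Rational(-4930088, 9) ≈ -5.4779e+5)
Mul(Add(m, -2231618), Pow(Add(Function('F')(182, Function('L')(-25)), 3665268), -1)) = Mul(Add(Rational(-4930088, 9), -2231618), Pow(Add(Pow(Add(-6, 3), 2), 3665268), -1)) = Mul(Rational(-25014650, 9), Pow(Add(Pow(-3, 2), 3665268), -1)) = Mul(Rational(-25014650, 9), Pow(Add(9, 3665268), -1)) = Mul(Rational(-25014650, 9), Pow(3665277, -1)) = Mul(Rational(-25014650, 9), Rational(1, 3665277)) = Rational(-25014650, 32987493)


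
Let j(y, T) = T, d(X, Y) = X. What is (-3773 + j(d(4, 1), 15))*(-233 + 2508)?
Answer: -8549450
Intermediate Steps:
(-3773 + j(d(4, 1), 15))*(-233 + 2508) = (-3773 + 15)*(-233 + 2508) = -3758*2275 = -8549450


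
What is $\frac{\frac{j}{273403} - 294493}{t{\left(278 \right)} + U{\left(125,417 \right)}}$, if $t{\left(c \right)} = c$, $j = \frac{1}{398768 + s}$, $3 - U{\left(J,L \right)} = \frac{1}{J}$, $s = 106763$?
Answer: $- \frac{423989216625984875}{404551476463511} \approx -1048.0$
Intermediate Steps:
$U{\left(J,L \right)} = 3 - \frac{1}{J}$
$j = \frac{1}{505531}$ ($j = \frac{1}{398768 + 106763} = \frac{1}{505531} \approx 1.9781 \cdot 10^{-6}$)
$\frac{\frac{j}{273403} - 294493}{t{\left(278 \right)} + U{\left(125,417 \right)}} = \frac{\frac{1}{505531 \cdot 273403} - 294493}{278 + \left(3 - \frac{1}{125}\right)} = \frac{\frac{1}{505531} \cdot \frac{1}{273403} - 294493}{278 + \left(3 - \frac{1}{125}\right)} = \frac{\frac{1}{138213691993} - 294493}{278 + \left(3 - \frac{1}{125}\right)} = - \frac{40702964796094548}{138213691993 \left(278 + \frac{374}{125}\right)} = - \frac{40702964796094548}{138213691993 \cdot \frac{35124}{125}} = \left(- \frac{40702964796094548}{138213691993}\right) \frac{125}{35124} = - \frac{423989216625984875}{404551476463511}$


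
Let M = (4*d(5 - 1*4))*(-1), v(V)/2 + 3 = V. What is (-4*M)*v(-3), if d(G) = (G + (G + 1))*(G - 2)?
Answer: 576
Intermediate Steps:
v(V) = -6 + 2*V
d(G) = (1 + 2*G)*(-2 + G) (d(G) = (G + (1 + G))*(-2 + G) = (1 + 2*G)*(-2 + G))
M = 12 (M = (4*(-2 - 3*(5 - 1*4) + 2*(5 - 1*4)²))*(-1) = (4*(-2 - 3*(5 - 4) + 2*(5 - 4)²))*(-1) = (4*(-2 - 3*1 + 2*1²))*(-1) = (4*(-2 - 3 + 2*1))*(-1) = (4*(-2 - 3 + 2))*(-1) = (4*(-3))*(-1) = -12*(-1) = 12)
(-4*M)*v(-3) = (-4*12)*(-6 + 2*(-3)) = -48*(-6 - 6) = -48*(-12) = 576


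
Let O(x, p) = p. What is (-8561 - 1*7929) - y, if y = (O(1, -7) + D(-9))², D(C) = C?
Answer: -16746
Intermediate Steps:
y = 256 (y = (-7 - 9)² = (-16)² = 256)
(-8561 - 1*7929) - y = (-8561 - 1*7929) - 1*256 = (-8561 - 7929) - 256 = -16490 - 256 = -16746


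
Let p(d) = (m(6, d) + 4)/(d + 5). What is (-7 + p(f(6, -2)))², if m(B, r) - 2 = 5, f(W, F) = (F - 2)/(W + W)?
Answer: 4225/196 ≈ 21.556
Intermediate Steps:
f(W, F) = (-2 + F)/(2*W) (f(W, F) = (-2 + F)/((2*W)) = (-2 + F)*(1/(2*W)) = (-2 + F)/(2*W))
m(B, r) = 7 (m(B, r) = 2 + 5 = 7)
p(d) = 11/(5 + d) (p(d) = (7 + 4)/(d + 5) = 11/(5 + d))
(-7 + p(f(6, -2)))² = (-7 + 11/(5 + (½)*(-2 - 2)/6))² = (-7 + 11/(5 + (½)*(⅙)*(-4)))² = (-7 + 11/(5 - ⅓))² = (-7 + 11/(14/3))² = (-7 + 11*(3/14))² = (-7 + 33/14)² = (-65/14)² = 4225/196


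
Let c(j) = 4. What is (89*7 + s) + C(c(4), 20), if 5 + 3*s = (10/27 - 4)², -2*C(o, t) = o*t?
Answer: 1280980/2187 ≈ 585.72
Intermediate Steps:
C(o, t) = -o*t/2
s = 5959/2187 (s = -5/3 + (10/27 - 4)²/3 = -5/3 + (-98/27)²/3 = -5/3 + (⅓)*(9604/729) = -5/3 + 9604/2187 = 5959/2187 ≈ 2.7247)
(89*7 + s) + C(c(4), 20) = (89*7 + 5959/2187) - ½*4*20 = (623 + 5959/2187) - 40 = 1368460/2187 - 40 = 1280980/2187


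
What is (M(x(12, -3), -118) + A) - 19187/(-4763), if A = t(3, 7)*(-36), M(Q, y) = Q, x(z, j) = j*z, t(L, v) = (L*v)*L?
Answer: -10954765/4763 ≈ -2300.0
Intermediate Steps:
t(L, v) = v*L²
A = -2268 (A = (7*3²)*(-36) = (7*9)*(-36) = 63*(-36) = -2268)
(M(x(12, -3), -118) + A) - 19187/(-4763) = (-3*12 - 2268) - 19187/(-4763) = (-36 - 2268) - 19187*(-1/4763) = -2304 + 19187/4763 = -10954765/4763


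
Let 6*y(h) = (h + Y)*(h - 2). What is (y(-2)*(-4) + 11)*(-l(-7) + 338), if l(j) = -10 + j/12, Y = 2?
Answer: 46013/12 ≈ 3834.4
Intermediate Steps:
l(j) = -10 + j/12 (l(j) = -10 + j*(1/12) = -10 + j/12)
y(h) = (-2 + h)*(2 + h)/6 (y(h) = ((h + 2)*(h - 2))/6 = ((2 + h)*(-2 + h))/6 = ((-2 + h)*(2 + h))/6 = (-2 + h)*(2 + h)/6)
(y(-2)*(-4) + 11)*(-l(-7) + 338) = ((-2/3 + (1/6)*(-2)**2)*(-4) + 11)*(-(-10 + (1/12)*(-7)) + 338) = ((-2/3 + (1/6)*4)*(-4) + 11)*(-(-10 - 7/12) + 338) = ((-2/3 + 2/3)*(-4) + 11)*(-1*(-127/12) + 338) = (0*(-4) + 11)*(127/12 + 338) = (0 + 11)*(4183/12) = 11*(4183/12) = 46013/12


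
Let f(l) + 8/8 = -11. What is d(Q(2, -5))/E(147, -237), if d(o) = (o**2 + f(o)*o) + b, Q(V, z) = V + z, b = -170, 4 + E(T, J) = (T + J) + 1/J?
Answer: 29625/22279 ≈ 1.3297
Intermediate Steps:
f(l) = -12 (f(l) = -1 - 11 = -12)
E(T, J) = -4 + J + T + 1/J (E(T, J) = -4 + ((T + J) + 1/J) = -4 + ((J + T) + 1/J) = -4 + (J + T + 1/J) = -4 + J + T + 1/J)
d(o) = -170 + o**2 - 12*o (d(o) = (o**2 - 12*o) - 170 = -170 + o**2 - 12*o)
d(Q(2, -5))/E(147, -237) = (-170 + (2 - 5)**2 - 12*(2 - 5))/(-4 - 237 + 147 + 1/(-237)) = (-170 + (-3)**2 - 12*(-3))/(-4 - 237 + 147 - 1/237) = (-170 + 9 + 36)/(-22279/237) = -125*(-237/22279) = 29625/22279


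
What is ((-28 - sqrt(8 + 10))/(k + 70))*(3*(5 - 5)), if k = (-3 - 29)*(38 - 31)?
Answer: 0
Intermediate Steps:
k = -224 (k = -32*7 = -224)
((-28 - sqrt(8 + 10))/(k + 70))*(3*(5 - 5)) = ((-28 - sqrt(8 + 10))/(-224 + 70))*(3*(5 - 5)) = ((-28 - sqrt(18))/(-154))*(3*0) = ((-28 - 3*sqrt(2))*(-1/154))*0 = (2/11 + 3*sqrt(2)/154)*0 = 0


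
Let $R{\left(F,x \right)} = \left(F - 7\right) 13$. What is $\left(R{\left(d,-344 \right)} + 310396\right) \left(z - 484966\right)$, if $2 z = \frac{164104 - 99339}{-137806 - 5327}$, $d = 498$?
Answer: $- \frac{14659406680345553}{95422} \approx -1.5363 \cdot 10^{11}$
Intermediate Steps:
$z = - \frac{64765}{286266}$ ($z = \frac{\left(164104 - 99339\right) \frac{1}{-137806 - 5327}}{2} = \frac{64765 \frac{1}{-143133}}{2} = \frac{64765 \left(- \frac{1}{143133}\right)}{2} = \frac{1}{2} \left(- \frac{64765}{143133}\right) = - \frac{64765}{286266} \approx -0.22624$)
$R{\left(F,x \right)} = -91 + 13 F$ ($R{\left(F,x \right)} = \left(-7 + F\right) 13 = -91 + 13 F$)
$\left(R{\left(d,-344 \right)} + 310396\right) \left(z - 484966\right) = \left(\left(-91 + 13 \cdot 498\right) + 310396\right) \left(- \frac{64765}{286266} - 484966\right) = \left(\left(-91 + 6474\right) + 310396\right) \left(- \frac{138829341721}{286266}\right) = \left(6383 + 310396\right) \left(- \frac{138829341721}{286266}\right) = 316779 \left(- \frac{138829341721}{286266}\right) = - \frac{14659406680345553}{95422}$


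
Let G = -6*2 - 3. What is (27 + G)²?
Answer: 144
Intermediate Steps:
G = -15 (G = -12 - 3 = -15)
(27 + G)² = (27 - 15)² = 12² = 144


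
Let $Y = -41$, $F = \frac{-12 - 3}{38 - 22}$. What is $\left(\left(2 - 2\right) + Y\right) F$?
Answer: $\frac{615}{16} \approx 38.438$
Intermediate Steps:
$F = - \frac{15}{16} \approx -0.9375$
$\left(\left(2 - 2\right) + Y\right) F = \left(\left(2 - 2\right) - 41\right) \left(- \frac{15}{16}\right) = \left(0 - 41\right) \left(- \frac{15}{16}\right) = \left(-41\right) \left(- \frac{15}{16}\right) = \frac{615}{16}$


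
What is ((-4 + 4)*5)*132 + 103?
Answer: 103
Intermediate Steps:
((-4 + 4)*5)*132 + 103 = (0*5)*132 + 103 = 0*132 + 103 = 0 + 103 = 103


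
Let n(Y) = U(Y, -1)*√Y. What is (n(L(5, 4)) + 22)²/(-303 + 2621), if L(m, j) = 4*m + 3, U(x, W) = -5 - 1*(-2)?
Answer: 691/2318 - 66*√23/1159 ≈ 0.025000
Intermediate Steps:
U(x, W) = -3 (U(x, W) = -5 + 2 = -3)
L(m, j) = 3 + 4*m
n(Y) = -3*√Y
(n(L(5, 4)) + 22)²/(-303 + 2621) = (-3*√(3 + 4*5) + 22)²/(-303 + 2621) = (-3*√(3 + 20) + 22)²/2318 = (-3*√23 + 22)²/2318 = (22 - 3*√23)²/2318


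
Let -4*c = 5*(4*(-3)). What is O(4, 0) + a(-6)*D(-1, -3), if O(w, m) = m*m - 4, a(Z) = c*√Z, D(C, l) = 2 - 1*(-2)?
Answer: -4 + 60*I*√6 ≈ -4.0 + 146.97*I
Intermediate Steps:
D(C, l) = 4 (D(C, l) = 2 + 2 = 4)
c = 15 (c = -5*4*(-3)/4 = -5*(-12)/4 = -¼*(-60) = 15)
a(Z) = 15*√Z
O(w, m) = -4 + m² (O(w, m) = m² - 4 = -4 + m²)
O(4, 0) + a(-6)*D(-1, -3) = (-4 + 0²) + (15*√(-6))*4 = (-4 + 0) + (15*(I*√6))*4 = -4 + (15*I*√6)*4 = -4 + 60*I*√6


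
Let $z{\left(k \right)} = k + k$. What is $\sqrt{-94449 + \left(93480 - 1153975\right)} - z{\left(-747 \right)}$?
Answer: $1494 + 8 i \sqrt{18046} \approx 1494.0 + 1074.7 i$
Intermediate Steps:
$z{\left(k \right)} = 2 k$
$\sqrt{-94449 + \left(93480 - 1153975\right)} - z{\left(-747 \right)} = \sqrt{-94449 + \left(93480 - 1153975\right)} - 2 \left(-747\right) = \sqrt{-94449 - 1060495} - -1494 = \sqrt{-1154944} + 1494 = 8 i \sqrt{18046} + 1494 = 1494 + 8 i \sqrt{18046}$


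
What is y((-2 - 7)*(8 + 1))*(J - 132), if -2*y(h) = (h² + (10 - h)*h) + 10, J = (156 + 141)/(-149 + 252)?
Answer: -5319600/103 ≈ -51647.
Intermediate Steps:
J = 297/103 ≈ 2.8835
y(h) = -5 - h²/2 - h*(10 - h)/2 (y(h) = -((h² + (10 - h)*h) + 10)/2 = -((h² + h*(10 - h)) + 10)/2 = -(10 + h² + h*(10 - h))/2 = -5 - h²/2 - h*(10 - h)/2)
y((-2 - 7)*(8 + 1))*(J - 132) = (-5 - 5*(-2 - 7)*(8 + 1))*(297/103 - 132) = (-5 - (-45)*9)*(-13299/103) = (-5 - 5*(-81))*(-13299/103) = (-5 + 405)*(-13299/103) = 400*(-13299/103) = -5319600/103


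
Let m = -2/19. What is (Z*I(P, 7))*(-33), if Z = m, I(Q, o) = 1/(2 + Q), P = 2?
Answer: 33/38 ≈ 0.86842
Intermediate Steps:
m = -2/19 (m = -2*1/19 = -2/19 ≈ -0.10526)
Z = -2/19 ≈ -0.10526
(Z*I(P, 7))*(-33) = -2/(19*(2 + 2))*(-33) = -2/19/4*(-33) = -2/19*1/4*(-33) = -1/38*(-33) = 33/38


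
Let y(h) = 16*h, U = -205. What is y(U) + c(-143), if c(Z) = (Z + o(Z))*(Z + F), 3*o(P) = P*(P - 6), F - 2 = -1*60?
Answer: -1402106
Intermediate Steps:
F = -58 (F = 2 - 1*60 = 2 - 60 = -58)
o(P) = P*(-6 + P)/3 (o(P) = (P*(P - 6))/3 = (P*(-6 + P))/3 = P*(-6 + P)/3)
c(Z) = (-58 + Z)*(Z + Z*(-6 + Z)/3) (c(Z) = (Z + Z*(-6 + Z)/3)*(Z - 58) = (Z + Z*(-6 + Z)/3)*(-58 + Z) = (-58 + Z)*(Z + Z*(-6 + Z)/3))
y(U) + c(-143) = 16*(-205) + (⅓)*(-143)*(174 + (-143)² - 61*(-143)) = -3280 + (⅓)*(-143)*(174 + 20449 + 8723) = -3280 + (⅓)*(-143)*29346 = -3280 - 1398826 = -1402106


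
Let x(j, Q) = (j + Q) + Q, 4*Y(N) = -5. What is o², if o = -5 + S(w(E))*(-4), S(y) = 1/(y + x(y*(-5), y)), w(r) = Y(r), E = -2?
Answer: 1089/25 ≈ 43.560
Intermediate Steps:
Y(N) = -5/4 (Y(N) = (¼)*(-5) = -5/4)
w(r) = -5/4
x(j, Q) = j + 2*Q (x(j, Q) = (Q + j) + Q = j + 2*Q)
S(y) = -1/(2*y) (S(y) = 1/(y + (y*(-5) + 2*y)) = 1/(y + (-5*y + 2*y)) = 1/(y - 3*y) = 1/(-2*y) = -1/(2*y))
o = -33/5 (o = -5 - 1/(2*(-5/4))*(-4) = -5 - ½*(-⅘)*(-4) = -5 + (⅖)*(-4) = -5 - 8/5 = -33/5 ≈ -6.6000)
o² = (-33/5)² = 1089/25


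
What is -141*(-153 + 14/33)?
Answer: 236645/11 ≈ 21513.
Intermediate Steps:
-141*(-153 + 14/33) = -141*(-5035/33) = 236645/11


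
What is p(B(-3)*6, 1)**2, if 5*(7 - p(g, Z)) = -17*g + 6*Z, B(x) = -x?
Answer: 4489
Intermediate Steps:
p(g, Z) = 7 - 6*Z/5 + 17*g/5 (p(g, Z) = 7 - (-17*g + 6*Z)/5 = 7 + (-6*Z/5 + 17*g/5) = 7 - 6*Z/5 + 17*g/5)
p(B(-3)*6, 1)**2 = (7 - 6/5*1 + 17*(-1*(-3)*6)/5)**2 = (7 - 6/5 + 17*(3*6)/5)**2 = (7 - 6/5 + (17/5)*18)**2 = (7 - 6/5 + 306/5)**2 = 67**2 = 4489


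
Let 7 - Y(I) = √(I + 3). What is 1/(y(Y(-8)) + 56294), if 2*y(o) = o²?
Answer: I/(7*√5 + 56316*I) ≈ 1.7757e-5 + 4.9354e-9*I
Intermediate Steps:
Y(I) = 7 - √(3 + I) (Y(I) = 7 - √(I + 3) = 7 - √(3 + I))
y(o) = o²/2
1/(y(Y(-8)) + 56294) = 1/((7 - √(3 - 8))²/2 + 56294) = 1/((7 - √(-5))²/2 + 56294) = 1/((7 - I*√5)²/2 + 56294) = 1/(56294 + (7 - I*√5)²/2)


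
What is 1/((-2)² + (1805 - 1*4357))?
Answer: -1/2548 ≈ -0.00039246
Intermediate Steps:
1/((-2)² + (1805 - 1*4357)) = 1/(4 + (1805 - 4357)) = 1/(4 - 2552) = 1/(-2548) = -1/2548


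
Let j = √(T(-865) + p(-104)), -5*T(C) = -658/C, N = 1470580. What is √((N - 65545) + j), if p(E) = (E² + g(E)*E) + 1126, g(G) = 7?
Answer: √(1051282312875 + 1730*√2097620329)/865 ≈ 1185.4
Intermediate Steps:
T(C) = 658/(5*C) (T(C) = -(-658)/(5*C) = 658/(5*C))
p(E) = 1126 + E² + 7*E (p(E) = (E² + 7*E) + 1126 = 1126 + E² + 7*E)
j = 2*√2097620329/865 (j = √((658/5)/(-865) + (1126 + (-104)² + 7*(-104))) = √((658/5)*(-1/865) + (1126 + 10816 - 728)) = √(-658/4325 + 11214) = √(48499892/4325) = 2*√2097620329/865 ≈ 105.90)
√((N - 65545) + j) = √((1470580 - 65545) + 2*√2097620329/865) = √(1405035 + 2*√2097620329/865)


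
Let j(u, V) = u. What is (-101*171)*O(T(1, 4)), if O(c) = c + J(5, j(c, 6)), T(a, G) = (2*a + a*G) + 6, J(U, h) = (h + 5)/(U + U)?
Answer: -2366127/10 ≈ -2.3661e+5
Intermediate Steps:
J(U, h) = (5 + h)/(2*U) (J(U, h) = (5 + h)/((2*U)) = (5 + h)*(1/(2*U)) = (5 + h)/(2*U))
T(a, G) = 6 + 2*a + G*a (T(a, G) = (2*a + G*a) + 6 = 6 + 2*a + G*a)
O(c) = 1/2 + 11*c/10 (O(c) = c + (1/2)*(5 + c)/5 = c + (1/2)*(1/5)*(5 + c) = c + (1/2 + c/10) = 1/2 + 11*c/10)
(-101*171)*O(T(1, 4)) = (-101*171)*(1/2 + 11*(6 + 2*1 + 4*1)/10) = -17271*(1/2 + 11*(6 + 2 + 4)/10) = -17271*(1/2 + (11/10)*12) = -17271*(1/2 + 66/5) = -17271*137/10 = -2366127/10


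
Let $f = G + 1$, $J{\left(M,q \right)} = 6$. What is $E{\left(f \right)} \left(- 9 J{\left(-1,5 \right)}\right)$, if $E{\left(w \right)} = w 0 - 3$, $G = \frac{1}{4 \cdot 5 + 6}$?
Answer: $162$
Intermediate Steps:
$G = \frac{1}{26}$ ($G = \frac{1}{20 + 6} = \frac{1}{26} \approx 0.038462$)
$f = \frac{27}{26}$ ($f = \frac{1}{26} + 1 = \frac{27}{26} \approx 1.0385$)
$E{\left(w \right)} = -3$ ($E{\left(w \right)} = 0 - 3 = -3$)
$E{\left(f \right)} \left(- 9 J{\left(-1,5 \right)}\right) = - 3 \left(\left(-9\right) 6\right) = \left(-3\right) \left(-54\right) = 162$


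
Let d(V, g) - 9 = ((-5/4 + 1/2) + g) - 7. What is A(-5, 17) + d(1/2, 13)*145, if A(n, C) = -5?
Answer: 8245/4 ≈ 2061.3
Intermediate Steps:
d(V, g) = 5/4 + g (d(V, g) = 9 + (((-5/4 + 1/2) + g) - 7) = 9 + ((-3/4 + g) - 7) = 9 + (-31/4 + g) = 5/4 + g)
A(-5, 17) + d(1/2, 13)*145 = -5 + (5/4 + 13)*145 = -5 + (57/4)*145 = -5 + 8265/4 = 8245/4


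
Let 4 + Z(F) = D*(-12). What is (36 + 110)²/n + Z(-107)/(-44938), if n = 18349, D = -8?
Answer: 478105150/412283681 ≈ 1.1597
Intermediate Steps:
Z(F) = 92 (Z(F) = -4 - 8*(-12) = -4 + 96 = 92)
(36 + 110)²/n + Z(-107)/(-44938) = (36 + 110)²/18349 + 92/(-44938) = 146²*(1/18349) + 92*(-1/44938) = 21316*(1/18349) - 46/22469 = 21316/18349 - 46/22469 = 478105150/412283681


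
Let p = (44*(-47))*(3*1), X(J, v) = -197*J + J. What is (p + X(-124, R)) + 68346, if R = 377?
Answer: 86446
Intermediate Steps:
X(J, v) = -196*J
p = -6204 (p = -2068*3 = -6204)
(p + X(-124, R)) + 68346 = (-6204 - 196*(-124)) + 68346 = (-6204 + 24304) + 68346 = 18100 + 68346 = 86446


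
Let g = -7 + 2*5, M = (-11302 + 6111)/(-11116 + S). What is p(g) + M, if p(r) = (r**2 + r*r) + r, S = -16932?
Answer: 594199/28048 ≈ 21.185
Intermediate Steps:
M = 5191/28048 (M = (-11302 + 6111)/(-11116 - 16932) = -5191/(-28048) = -5191*(-1/28048) = 5191/28048 ≈ 0.18508)
g = 3 (g = -7 + 10 = 3)
p(r) = r + 2*r**2 (p(r) = (r**2 + r**2) + r = 2*r**2 + r = r + 2*r**2)
p(g) + M = 3*(1 + 2*3) + 5191/28048 = 3*(1 + 6) + 5191/28048 = 3*7 + 5191/28048 = 21 + 5191/28048 = 594199/28048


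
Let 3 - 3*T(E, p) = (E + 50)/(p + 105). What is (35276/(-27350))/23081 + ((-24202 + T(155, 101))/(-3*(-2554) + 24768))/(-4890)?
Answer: 119685573297389/1237331958336340200 ≈ 9.6729e-5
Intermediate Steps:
T(E, p) = 1 - (50 + E)/(3*(105 + p)) (T(E, p) = 1 - (E + 50)/(3*(p + 105)) = 1 - (50 + E)/(3*(105 + p)))
(35276/(-27350))/23081 + ((-24202 + T(155, 101))/(-3*(-2554) + 24768))/(-4890) = (35276/(-27350))/23081 + ((-24202 + (265 - 1*155 + 3*101)/(3*(105 + 101)))/(-3*(-2554) + 24768))/(-4890) = (35276*(-1/27350))*(1/23081) + ((-24202 + (⅓)*(265 - 155 + 303)/206)/(7662 + 24768))*(-1/4890) = -17638/13675*1/23081 + ((-24202 + (⅓)*(1/206)*413)/32430)*(-1/4890) = -17638/315632675 + ((-24202 + 413/618)*(1/32430))*(-1/4890) = -17638/315632675 - 14956423/618*1/32430*(-1/4890) = -17638/315632675 - 14956423/20041740*(-1/4890) = -17638/315632675 + 14956423/98004108600 = 119685573297389/1237331958336340200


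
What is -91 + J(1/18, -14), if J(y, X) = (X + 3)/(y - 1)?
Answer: -1349/17 ≈ -79.353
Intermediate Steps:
J(y, X) = (3 + X)/(-1 + y)
-91 + J(1/18, -14) = -91 + (3 - 14)/(-1 + 1/18) = -91 - 11/(-1 + 1/18) = -91 - 11/(-17/18) = -91 - 18/17*(-11) = -91 + 198/17 = -1349/17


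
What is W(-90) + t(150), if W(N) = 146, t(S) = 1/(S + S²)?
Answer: 3306901/22650 ≈ 146.00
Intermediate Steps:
W(-90) + t(150) = 146 + 1/(150*(1 + 150)) = 146 + (1/150)/151 = 146 + (1/150)*(1/151) = 146 + 1/22650 = 3306901/22650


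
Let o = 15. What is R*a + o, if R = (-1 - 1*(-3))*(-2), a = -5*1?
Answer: 35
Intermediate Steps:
a = -5
R = -4 (R = (-1 + 3)*(-2) = 2*(-2) = -4)
R*a + o = -4*(-5) + 15 = 20 + 15 = 35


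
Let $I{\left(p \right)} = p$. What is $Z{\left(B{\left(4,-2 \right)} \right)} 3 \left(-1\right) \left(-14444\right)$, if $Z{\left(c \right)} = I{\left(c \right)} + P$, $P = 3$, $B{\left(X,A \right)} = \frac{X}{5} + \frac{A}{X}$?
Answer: $\frac{714978}{5} \approx 1.43 \cdot 10^{5}$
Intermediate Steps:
$B{\left(X,A \right)} = \frac{X}{5} + \frac{A}{X}$ ($B{\left(X,A \right)} = X \frac{1}{5} + \frac{A}{X} = \frac{X}{5} + \frac{A}{X}$)
$Z{\left(c \right)} = 3 + c$ ($Z{\left(c \right)} = c + 3 = 3 + c$)
$Z{\left(B{\left(4,-2 \right)} \right)} 3 \left(-1\right) \left(-14444\right) = \left(3 + \left(\frac{1}{5} \cdot 4 - \frac{2}{4}\right)\right) 3 \left(-1\right) \left(-14444\right) = \left(3 + \left(\frac{4}{5} - \frac{1}{2}\right)\right) 3 \left(-1\right) \left(-14444\right) = \left(3 + \frac{3}{10}\right) 3 \left(-1\right) \left(-14444\right) = \frac{33}{10} \cdot 3 \left(-1\right) \left(-14444\right) = \frac{99}{10} \left(-1\right) \left(-14444\right) = \left(- \frac{99}{10}\right) \left(-14444\right) = \frac{714978}{5}$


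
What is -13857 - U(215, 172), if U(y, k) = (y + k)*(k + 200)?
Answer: -157821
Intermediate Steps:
U(y, k) = (200 + k)*(k + y) (U(y, k) = (k + y)*(200 + k) = (200 + k)*(k + y))
-13857 - U(215, 172) = -13857 - (172² + 200*172 + 200*215 + 172*215) = -13857 - (29584 + 34400 + 43000 + 36980) = -13857 - 1*143964 = -13857 - 143964 = -157821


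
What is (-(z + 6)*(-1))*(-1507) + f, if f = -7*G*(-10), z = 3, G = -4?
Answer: -13843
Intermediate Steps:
f = -280 (f = -7*(-4)*(-10) = 28*(-10) = -280)
(-(z + 6)*(-1))*(-1507) + f = (-(3 + 6)*(-1))*(-1507) - 280 = (-1*9*(-1))*(-1507) - 280 = -9*(-1)*(-1507) - 280 = 9*(-1507) - 280 = -13563 - 280 = -13843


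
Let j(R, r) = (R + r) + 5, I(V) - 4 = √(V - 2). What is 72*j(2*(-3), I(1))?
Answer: 216 + 72*I ≈ 216.0 + 72.0*I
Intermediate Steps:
I(V) = 4 + √(-2 + V) (I(V) = 4 + √(V - 2) = 4 + √(-2 + V))
j(R, r) = 5 + R + r
72*j(2*(-3), I(1)) = 72*(5 + 2*(-3) + (4 + √(-2 + 1))) = 72*(5 - 6 + (4 + √(-1))) = 72*(5 - 6 + (4 + I)) = 72*(3 + I) = 216 + 72*I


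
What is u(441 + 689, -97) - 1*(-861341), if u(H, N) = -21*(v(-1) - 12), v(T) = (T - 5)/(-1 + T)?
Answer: 861530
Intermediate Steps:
v(T) = (-5 + T)/(-1 + T)
u(H, N) = 189 (u(H, N) = -21*((-5 - 1)/(-1 - 1) - 12) = -21*(-6/(-2) - 12) = -21*(-½*(-6) - 12) = -21*(3 - 12) = -21*(-9) = 189)
u(441 + 689, -97) - 1*(-861341) = 189 - 1*(-861341) = 189 + 861341 = 861530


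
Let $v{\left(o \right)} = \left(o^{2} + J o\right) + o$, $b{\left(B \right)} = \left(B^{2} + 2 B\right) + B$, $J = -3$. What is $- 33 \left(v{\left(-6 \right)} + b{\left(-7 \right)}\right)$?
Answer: $-2508$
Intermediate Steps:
$b{\left(B \right)} = B^{2} + 3 B$
$v{\left(o \right)} = o^{2} - 2 o$ ($v{\left(o \right)} = \left(o^{2} - 3 o\right) + o = o^{2} - 2 o$)
$- 33 \left(v{\left(-6 \right)} + b{\left(-7 \right)}\right) = - 33 \left(- 6 \left(-2 - 6\right) - 7 \left(3 - 7\right)\right) = - 33 \left(\left(-6\right) \left(-8\right) - -28\right) = - 33 \left(48 + 28\right) = \left(-33\right) 76 = -2508$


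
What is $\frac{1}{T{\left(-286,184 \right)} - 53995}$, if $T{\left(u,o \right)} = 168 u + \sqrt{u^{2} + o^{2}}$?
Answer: $- \frac{102043}{10412658197} - \frac{2 \sqrt{28913}}{10412658197} \approx -9.8326 \cdot 10^{-6}$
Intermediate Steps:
$T{\left(u,o \right)} = \sqrt{o^{2} + u^{2}} + 168 u$ ($T{\left(u,o \right)} = 168 u + \sqrt{o^{2} + u^{2}} = \sqrt{o^{2} + u^{2}} + 168 u$)
$\frac{1}{T{\left(-286,184 \right)} - 53995} = \frac{1}{\left(\sqrt{184^{2} + \left(-286\right)^{2}} + 168 \left(-286\right)\right) - 53995} = \frac{1}{\left(\sqrt{33856 + 81796} - 48048\right) - 53995} = \frac{1}{\left(\sqrt{115652} - 48048\right) - 53995} = \frac{1}{\left(2 \sqrt{28913} - 48048\right) - 53995} = \frac{1}{\left(-48048 + 2 \sqrt{28913}\right) - 53995} = \frac{1}{-102043 + 2 \sqrt{28913}}$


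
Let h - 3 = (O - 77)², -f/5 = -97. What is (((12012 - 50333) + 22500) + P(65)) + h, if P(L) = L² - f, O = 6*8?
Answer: -11237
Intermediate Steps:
f = 485 (f = -5*(-97) = 485)
O = 48
P(L) = -485 + L² (P(L) = L² - 1*485 = L² - 485 = -485 + L²)
h = 844 (h = 3 + (48 - 77)² = 3 + (-29)² = 3 + 841 = 844)
(((12012 - 50333) + 22500) + P(65)) + h = (((12012 - 50333) + 22500) + (-485 + 65²)) + 844 = ((-38321 + 22500) + (-485 + 4225)) + 844 = (-15821 + 3740) + 844 = -12081 + 844 = -11237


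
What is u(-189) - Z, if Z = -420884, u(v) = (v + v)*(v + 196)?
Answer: 418238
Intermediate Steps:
u(v) = 2*v*(196 + v) (u(v) = (2*v)*(196 + v) = 2*v*(196 + v))
u(-189) - Z = 2*(-189)*(196 - 189) - 1*(-420884) = 2*(-189)*7 + 420884 = -2646 + 420884 = 418238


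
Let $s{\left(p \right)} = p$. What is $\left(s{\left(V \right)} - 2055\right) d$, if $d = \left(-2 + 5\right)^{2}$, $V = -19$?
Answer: $-18666$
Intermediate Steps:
$d = 9$ ($d = 3^{2} = 9$)
$\left(s{\left(V \right)} - 2055\right) d = \left(-19 - 2055\right) 9 = \left(-2074\right) 9 = -18666$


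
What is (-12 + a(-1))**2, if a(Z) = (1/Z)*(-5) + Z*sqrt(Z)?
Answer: (7 + I)**2 ≈ 48.0 + 14.0*I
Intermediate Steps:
a(Z) = Z**(3/2) - 5/Z (a(Z) = -5/Z + Z**(3/2) = Z**(3/2) - 5/Z)
(-12 + a(-1))**2 = (-12 + (-5 + (-1)**(5/2))/(-1))**2 = (-12 - (-5 + I))**2 = (-12 + (5 - I))**2 = (-7 - I)**2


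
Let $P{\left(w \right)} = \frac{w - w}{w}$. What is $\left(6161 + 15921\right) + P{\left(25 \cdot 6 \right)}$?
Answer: $22082$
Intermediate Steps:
$P{\left(w \right)} = 0$ ($P{\left(w \right)} = \frac{0}{w} = 0$)
$\left(6161 + 15921\right) + P{\left(25 \cdot 6 \right)} = \left(6161 + 15921\right) + 0 = 22082 + 0 = 22082$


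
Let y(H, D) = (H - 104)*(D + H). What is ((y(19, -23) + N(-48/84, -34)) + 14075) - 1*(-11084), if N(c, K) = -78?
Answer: 25421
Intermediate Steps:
y(H, D) = (-104 + H)*(D + H)
((y(19, -23) + N(-48/84, -34)) + 14075) - 1*(-11084) = (((19² - 104*(-23) - 104*19 - 23*19) - 78) + 14075) - 1*(-11084) = (((361 + 2392 - 1976 - 437) - 78) + 14075) + 11084 = ((340 - 78) + 14075) + 11084 = (262 + 14075) + 11084 = 14337 + 11084 = 25421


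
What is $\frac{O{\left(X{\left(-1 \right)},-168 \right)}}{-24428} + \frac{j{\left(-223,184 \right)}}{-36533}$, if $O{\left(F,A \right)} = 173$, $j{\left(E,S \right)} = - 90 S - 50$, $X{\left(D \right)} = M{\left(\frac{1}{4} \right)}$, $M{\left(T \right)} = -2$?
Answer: $\frac{399428871}{892428124} \approx 0.44758$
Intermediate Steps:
$X{\left(D \right)} = -2$
$j{\left(E,S \right)} = -50 - 90 S$
$\frac{O{\left(X{\left(-1 \right)},-168 \right)}}{-24428} + \frac{j{\left(-223,184 \right)}}{-36533} = \frac{173}{-24428} + \frac{-50 - 16560}{-36533} = 173 \left(- \frac{1}{24428}\right) + \left(-50 - 16560\right) \left(- \frac{1}{36533}\right) = - \frac{173}{24428} - - \frac{16610}{36533} = - \frac{173}{24428} + \frac{16610}{36533} = \frac{399428871}{892428124}$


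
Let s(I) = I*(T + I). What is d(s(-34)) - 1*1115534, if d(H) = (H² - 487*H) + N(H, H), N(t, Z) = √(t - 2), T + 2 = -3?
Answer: -3020 + 2*√331 ≈ -2983.6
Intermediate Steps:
T = -5 (T = -2 - 3 = -5)
N(t, Z) = √(-2 + t)
s(I) = I*(-5 + I)
d(H) = H² + √(-2 + H) - 487*H (d(H) = (H² - 487*H) + √(-2 + H) = H² + √(-2 + H) - 487*H)
d(s(-34)) - 1*1115534 = ((-34*(-5 - 34))² + √(-2 - 34*(-5 - 34)) - (-16558)*(-5 - 34)) - 1*1115534 = ((-34*(-39))² + √(-2 - 34*(-39)) - (-16558)*(-39)) - 1115534 = (1326² + √(-2 + 1326) - 487*1326) - 1115534 = (1758276 + √1324 - 645762) - 1115534 = (1758276 + 2*√331 - 645762) - 1115534 = (1112514 + 2*√331) - 1115534 = -3020 + 2*√331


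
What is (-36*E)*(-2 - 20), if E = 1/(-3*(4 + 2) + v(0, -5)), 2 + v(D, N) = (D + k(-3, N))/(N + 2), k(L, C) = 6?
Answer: -36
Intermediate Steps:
v(D, N) = -2 + (6 + D)/(2 + N) (v(D, N) = -2 + (D + 6)/(N + 2) = -2 + (6 + D)/(2 + N))
E = -1/22 (E = 1/(-3*(4 + 2) + (2 + 0 - 2*(-5))/(2 - 5)) = 1/(-3*6 + (2 + 0 + 10)/(-3)) = 1/(-18 - ⅓*12) = 1/(-18 - 4) = 1/(-22) = -1/22 ≈ -0.045455)
(-36*E)*(-2 - 20) = (-36*(-1/22))*(-2 - 20) = (18/11)*(-22) = -36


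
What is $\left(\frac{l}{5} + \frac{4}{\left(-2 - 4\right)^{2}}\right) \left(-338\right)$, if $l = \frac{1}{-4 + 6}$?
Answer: $- \frac{3211}{45} \approx -71.356$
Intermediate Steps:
$l = \frac{1}{2} \approx 0.5$
$\left(\frac{l}{5} + \frac{4}{\left(-2 - 4\right)^{2}}\right) \left(-338\right) = \left(\frac{1}{2 \cdot 5} + \frac{4}{\left(-2 - 4\right)^{2}}\right) \left(-338\right) = \left(\frac{1}{2} \cdot \frac{1}{5} + \frac{4}{\left(-6\right)^{2}}\right) \left(-338\right) = \left(\frac{1}{10} + \frac{4}{36}\right) \left(-338\right) = \left(\frac{1}{10} + 4 \cdot \frac{1}{36}\right) \left(-338\right) = \left(\frac{1}{10} + \frac{1}{9}\right) \left(-338\right) = \frac{19}{90} \left(-338\right) = - \frac{3211}{45}$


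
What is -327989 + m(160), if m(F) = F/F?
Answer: -327988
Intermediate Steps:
m(F) = 1
-327989 + m(160) = -327989 + 1 = -327988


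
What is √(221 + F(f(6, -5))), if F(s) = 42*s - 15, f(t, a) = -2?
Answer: √122 ≈ 11.045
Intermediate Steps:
F(s) = -15 + 42*s
√(221 + F(f(6, -5))) = √(221 + (-15 + 42*(-2))) = √(221 + (-15 - 84)) = √(221 - 99) = √122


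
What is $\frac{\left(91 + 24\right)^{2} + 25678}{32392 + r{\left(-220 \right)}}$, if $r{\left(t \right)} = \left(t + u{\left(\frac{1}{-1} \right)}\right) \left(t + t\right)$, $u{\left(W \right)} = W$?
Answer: $\frac{38903}{129632} \approx 0.3001$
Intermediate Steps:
$r{\left(t \right)} = 2 t \left(-1 + t\right)$ ($r{\left(t \right)} = \left(t + \frac{1}{-1}\right) \left(t + t\right) = \left(t - 1\right) 2 t = \left(-1 + t\right) 2 t = 2 t \left(-1 + t\right)$)
$\frac{\left(91 + 24\right)^{2} + 25678}{32392 + r{\left(-220 \right)}} = \frac{\left(91 + 24\right)^{2} + 25678}{32392 + 2 \left(-220\right) \left(-1 - 220\right)} = \frac{115^{2} + 25678}{32392 + 2 \left(-220\right) \left(-221\right)} = \frac{13225 + 25678}{32392 + 97240} = \frac{38903}{129632}$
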